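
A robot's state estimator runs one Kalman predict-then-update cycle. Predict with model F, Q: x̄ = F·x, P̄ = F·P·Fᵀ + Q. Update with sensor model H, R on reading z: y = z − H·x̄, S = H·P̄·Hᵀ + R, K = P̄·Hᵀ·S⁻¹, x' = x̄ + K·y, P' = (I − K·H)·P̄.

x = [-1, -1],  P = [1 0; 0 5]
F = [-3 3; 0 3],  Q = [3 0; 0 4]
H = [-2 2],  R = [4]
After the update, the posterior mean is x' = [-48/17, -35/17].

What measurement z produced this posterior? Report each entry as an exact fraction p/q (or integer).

x̄ = F·x = [0, -3]
P̄ = F·P·Fᵀ + Q = [57 45; 45 49]
S = H·P̄·Hᵀ + R = [68]
K = P̄·Hᵀ·S⁻¹ = [-6/17; 2/17]
x' − x̄ = [-48/17, 16/17] = K·y
y = (KᵀK)⁻¹·Kᵀ·(x' − x̄) = [8]
z = y + H·x̄ = [8] + [-6] = [2]

z = [2]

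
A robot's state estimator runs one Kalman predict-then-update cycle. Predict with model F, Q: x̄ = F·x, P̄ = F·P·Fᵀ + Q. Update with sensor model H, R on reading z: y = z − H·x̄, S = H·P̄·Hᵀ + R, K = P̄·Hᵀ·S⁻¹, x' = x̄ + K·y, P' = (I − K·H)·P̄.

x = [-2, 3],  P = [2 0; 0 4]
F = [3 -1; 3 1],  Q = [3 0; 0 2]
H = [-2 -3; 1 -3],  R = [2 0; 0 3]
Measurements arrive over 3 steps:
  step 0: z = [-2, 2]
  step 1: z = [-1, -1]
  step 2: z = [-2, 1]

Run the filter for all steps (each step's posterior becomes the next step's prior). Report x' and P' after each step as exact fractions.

step 0: x' = [8905/8624, -515/4312], P' = [9165/17248 -1191/8624; -1191/8624 725/4312]
step 1: x' = [4413269/54224920, 9410423/27112460], P' = [26097411/54224920 -3119763/27112460; -3119763/27112460 2117519/13556230]
step 2: x' = [129655768771/157783489648, 6562990237/78891744824], P' = [75810632061/157783489648 -9074097453/78891744824; -9074097453/78891744824 6160974293/39445872412]

step 0: x̄ = F·x = [-9, -3]
step 0: P̄ = F·P·Fᵀ + Q = [25 14; 14 24]
step 0: y = z − H·x̄ = [-29, 2]
step 0: S = H·P̄·Hᵀ + R = [486 208; 208 160]
step 0: K = P̄·Hᵀ·S⁻¹ = [-699/2156 5437/17248; -123/1078 -1847/8624]
step 0: x' = x̄ + K·y = [8905/8624, -515/4312]
step 0: P' = (I − K·H)·P̄ = [9165/17248 -1191/8624; -1191/8624 725/4312]
step 1: x̄ = F·x = [27745/8624, 2335/784]
step 1: P̄ = F·P·Fᵀ + Q = [151421/17248 7235/1568; 7235/1568 9599/1568]
step 1: y = z − H·x̄ = [2529/176, 20343/4312]
step 1: S = H·P̄·Hᵀ + R = [51949/352 9043/176; 9043/176 168989/4312]
step 1: K = P̄·Hᵀ·S⁻¹ = [-8369061/27112460 14938663/54224920; -1616397/13556230 -5274959/27112460]
step 1: x' = x̄ + K·y = [4413269/54224920, 9410423/27112460]
step 1: P' = (I − K·H)·P̄ = [26097411/54224920 -3119763/27112460; -3119763/27112460 2117519/13556230]
step 2: x̄ = F·x = [-5581039/54224920, 32060653/54224920]
step 2: P̄ = F·P·Fᵀ + Q = [443458691/54224920 226406623/54224920; 226406623/54224920 314359459/54224920]
step 2: y = z − H·x̄ = [-23429959/54224920, 77993959/27112460]
step 2: S = H·P̄·Hᵀ + R = [7428399211/54224920 1310768809/27112460; 1310768809/27112460 519232211/13556230]
step 2: K = P̄·Hᵀ·S⁻¹ = [-24294169851/78891744824 43418405593/157783489648; -4704412713/39445872412 -15346647737/78891744824]
step 2: x' = x̄ + K·y = [129655768771/157783489648, 6562990237/78891744824]
step 2: P' = (I − K·H)·P̄ = [75810632061/157783489648 -9074097453/78891744824; -9074097453/78891744824 6160974293/39445872412]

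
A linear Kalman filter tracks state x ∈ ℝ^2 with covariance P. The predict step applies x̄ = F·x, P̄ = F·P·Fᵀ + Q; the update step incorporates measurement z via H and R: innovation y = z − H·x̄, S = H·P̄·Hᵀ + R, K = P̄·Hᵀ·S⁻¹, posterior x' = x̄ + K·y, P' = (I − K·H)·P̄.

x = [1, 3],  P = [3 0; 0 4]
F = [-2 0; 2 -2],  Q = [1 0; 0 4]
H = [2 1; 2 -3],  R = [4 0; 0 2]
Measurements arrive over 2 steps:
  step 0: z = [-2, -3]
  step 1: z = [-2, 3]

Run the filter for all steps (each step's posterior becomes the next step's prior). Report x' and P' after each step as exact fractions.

step 0: x̄ = F·x = [-2, -4]
step 0: P̄ = F·P·Fᵀ + Q = [13 -12; -12 32]
step 0: y = z − H·x̄ = [6, -11]
step 0: S = H·P̄·Hᵀ + R = [40 4; 4 486]
step 0: K = P̄·Hᵀ·S⁻¹ = [1639/4856 303/2428; 273/1214 -151/607]
step 0: x' = x̄ + K·y = [-818/607, 52/607]
step 0: P' = (I − K·H)·P̄ = [1305/2428 167/607; 167/607 212/607]
step 1: x̄ = F·x = [1636/607, -1740/607]
step 1: P̄ = F·P·Fᵀ + Q = [1912/607 -637/607; -637/607 3245/607]
step 1: y = z − H·x̄ = [-2746/607, -6671/607]
step 1: S = H·P̄·Hᵀ + R = [10773/607 461/607; 461/607 45711/607]
step 1: K = P̄·Hᵀ·S⁻¹ = [117823/405463 49682/405463; 78395/405463 -98442/405463]
step 1: x' = x̄ + K·y = [13784/405463, -435044/405463]
step 1: P' = (I − K·H)·P̄ = [189155/405463 92982/405463; 92982/405463 127616/405463]

step 0: x' = [-818/607, 52/607], P' = [1305/2428 167/607; 167/607 212/607]
step 1: x' = [13784/405463, -435044/405463], P' = [189155/405463 92982/405463; 92982/405463 127616/405463]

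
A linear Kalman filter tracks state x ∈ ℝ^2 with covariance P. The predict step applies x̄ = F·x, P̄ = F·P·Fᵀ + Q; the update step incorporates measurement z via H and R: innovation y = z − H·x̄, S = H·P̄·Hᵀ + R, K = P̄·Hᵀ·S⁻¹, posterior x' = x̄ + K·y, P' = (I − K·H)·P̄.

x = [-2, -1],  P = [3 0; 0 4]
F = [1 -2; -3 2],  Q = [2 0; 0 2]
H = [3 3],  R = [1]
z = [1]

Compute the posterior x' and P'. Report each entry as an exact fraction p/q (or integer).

x̄ = F·x = [0, 4]
P̄ = F·P·Fᵀ + Q = [21 -25; -25 45]
y = z − H·x̄ = [-11]
S = H·P̄·Hᵀ + R = [145]
K = P̄·Hᵀ·S⁻¹ = [-12/145; 12/29]
x' = x̄ + K·y = [132/145, -16/29]
P' = (I − K·H)·P̄ = [2901/145 -581/29; -581/29 585/29]

x' = [132/145, -16/29]
P' = [2901/145 -581/29; -581/29 585/29]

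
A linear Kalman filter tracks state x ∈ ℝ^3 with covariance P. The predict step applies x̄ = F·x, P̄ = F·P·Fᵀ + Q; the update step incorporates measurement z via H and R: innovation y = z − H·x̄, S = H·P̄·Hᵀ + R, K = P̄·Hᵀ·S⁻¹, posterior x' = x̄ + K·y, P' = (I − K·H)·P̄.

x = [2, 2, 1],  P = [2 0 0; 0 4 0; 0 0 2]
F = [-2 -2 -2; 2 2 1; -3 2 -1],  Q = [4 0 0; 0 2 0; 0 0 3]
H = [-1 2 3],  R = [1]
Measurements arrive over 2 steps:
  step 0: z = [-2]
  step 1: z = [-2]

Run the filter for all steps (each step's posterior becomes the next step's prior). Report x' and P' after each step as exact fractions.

step 0: x' = [-369/53, 639/106, -1483/212], P' = [3608/159 -794/53 2783/159; -794/53 809/53 -1603/106; 2783/159 -1603/106 10163/636]
step 1: x' = [952702/390367, -668606/390367, 506801/390367], P' = [18722188/390367 -15768276/390367 16772702/390367; -15768276/390367 76746594/1951835 -77497583/1951835; 16772702/390367 -77497583/1951835 79904491/1951835]

step 0: x̄ = F·x = [-10, 9, -3]
step 0: P̄ = F·P·Fᵀ + Q = [36 -28 0; -28 28 2; 0 2 39]
step 0: y = z − H·x̄ = [-21]
step 0: S = H·P̄·Hᵀ + R = [636]
step 0: K = P̄·Hᵀ·S⁻¹ = [-23/159; 15/106; 121/636]
step 0: x' = x̄ + K·y = [-369/53, 639/106, -1483/212]
step 0: P' = (I − K·H)·P̄ = [3608/159 -794/53 2783/159; -794/53 809/53 -1603/106; 2783/159 -1603/106 10163/636]
step 1: x̄ = F·x = [1681/106, -1879/212, 8467/212]
step 1: P̄ = F·P·Fᵀ + Q = [18911/159 -8291/106 78661/318; -8291/106 12609/212 -31509/212; 78661/318 -31509/212 400391/636]
step 1: y = z − H·x̄ = [-18705/212]
step 1: S = H·P̄·Hᵀ + R = [1951835/636]
step 1: K = P̄·Hᵀ·S⁻¹ = [59366/390367; -158181/1951835; 854797/1951835]
step 1: x' = x̄ + K·y = [952702/390367, -668606/390367, 506801/390367]
step 1: P' = (I − K·H)·P̄ = [18722188/390367 -15768276/390367 16772702/390367; -15768276/390367 76746594/1951835 -77497583/1951835; 16772702/390367 -77497583/1951835 79904491/1951835]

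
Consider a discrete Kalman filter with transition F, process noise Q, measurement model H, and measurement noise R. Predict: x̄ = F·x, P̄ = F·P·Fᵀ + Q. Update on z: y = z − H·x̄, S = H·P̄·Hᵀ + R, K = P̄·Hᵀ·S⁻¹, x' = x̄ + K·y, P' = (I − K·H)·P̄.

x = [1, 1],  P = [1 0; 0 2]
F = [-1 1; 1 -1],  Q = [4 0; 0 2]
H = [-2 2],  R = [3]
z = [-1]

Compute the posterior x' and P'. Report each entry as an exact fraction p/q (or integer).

x̄ = F·x = [0, 0]
P̄ = F·P·Fᵀ + Q = [7 -3; -3 5]
y = z − H·x̄ = [-1]
S = H·P̄·Hᵀ + R = [75]
K = P̄·Hᵀ·S⁻¹ = [-4/15; 16/75]
x' = x̄ + K·y = [4/15, -16/75]
P' = (I − K·H)·P̄ = [5/3 19/15; 19/15 119/75]

x' = [4/15, -16/75]
P' = [5/3 19/15; 19/15 119/75]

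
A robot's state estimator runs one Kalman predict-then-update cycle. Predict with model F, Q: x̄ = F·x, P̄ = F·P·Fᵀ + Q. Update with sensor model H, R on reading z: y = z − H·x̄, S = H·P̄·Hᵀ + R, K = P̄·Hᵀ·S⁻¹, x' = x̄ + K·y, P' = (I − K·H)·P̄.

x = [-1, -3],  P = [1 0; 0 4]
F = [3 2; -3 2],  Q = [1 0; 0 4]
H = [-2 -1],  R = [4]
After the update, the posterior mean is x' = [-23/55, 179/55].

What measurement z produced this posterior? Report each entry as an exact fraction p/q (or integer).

x̄ = F·x = [-9, -3]
P̄ = F·P·Fᵀ + Q = [26 7; 7 29]
S = H·P̄·Hᵀ + R = [165]
K = P̄·Hᵀ·S⁻¹ = [-59/165; -43/165]
x' − x̄ = [472/55, 344/55] = K·y
y = (KᵀK)⁻¹·Kᵀ·(x' − x̄) = [-24]
z = y + H·x̄ = [-24] + [21] = [-3]

z = [-3]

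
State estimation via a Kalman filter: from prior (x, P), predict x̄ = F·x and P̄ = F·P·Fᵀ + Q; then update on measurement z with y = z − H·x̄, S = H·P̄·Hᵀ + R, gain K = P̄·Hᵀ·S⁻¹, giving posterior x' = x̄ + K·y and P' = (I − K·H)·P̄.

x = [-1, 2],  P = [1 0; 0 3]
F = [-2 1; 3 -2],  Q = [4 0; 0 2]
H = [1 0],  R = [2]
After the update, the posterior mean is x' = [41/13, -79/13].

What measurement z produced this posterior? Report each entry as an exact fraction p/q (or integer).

x̄ = F·x = [4, -7]
P̄ = F·P·Fᵀ + Q = [11 -12; -12 23]
S = H·P̄·Hᵀ + R = [13]
K = P̄·Hᵀ·S⁻¹ = [11/13; -12/13]
x' − x̄ = [-11/13, 12/13] = K·y
y = (KᵀK)⁻¹·Kᵀ·(x' − x̄) = [-1]
z = y + H·x̄ = [-1] + [4] = [3]

z = [3]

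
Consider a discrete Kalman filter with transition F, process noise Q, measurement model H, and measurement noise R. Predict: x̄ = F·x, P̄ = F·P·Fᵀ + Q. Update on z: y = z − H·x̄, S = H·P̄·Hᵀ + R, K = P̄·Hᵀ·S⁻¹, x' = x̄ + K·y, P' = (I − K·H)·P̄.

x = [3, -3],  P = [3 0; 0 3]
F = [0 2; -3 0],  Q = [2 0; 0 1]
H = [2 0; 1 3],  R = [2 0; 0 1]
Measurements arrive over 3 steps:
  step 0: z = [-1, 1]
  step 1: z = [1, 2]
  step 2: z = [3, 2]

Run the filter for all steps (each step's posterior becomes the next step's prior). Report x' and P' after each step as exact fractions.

step 0: x̄ = F·x = [-6, -9]
step 0: P̄ = F·P·Fᵀ + Q = [14 0; 0 28]
step 0: y = z − H·x̄ = [11, 34]
step 0: S = H·P̄·Hᵀ + R = [58 28; 28 267]
step 0: K = P̄·Hᵀ·S⁻¹ = [3542/7351 14/7351; -1176/7351 2436/7351]
step 0: x' = x̄ + K·y = [-4668/7351, 3729/7351]
step 0: P' = (I − K·H)·P̄ = [3542/7351 -1176/7351; -1176/7351 1204/7351]
step 1: x̄ = F·x = [7458/7351, 14004/7351]
step 1: P̄ = F·P·Fᵀ + Q = [19518/7351 7056/7351; 7056/7351 39229/7351]
step 1: y = z − H·x̄ = [-7565/7351, -34768/7351]
step 1: S = H·P̄·Hᵀ + R = [92774/7351 81372/7351; 81372/7351 422266/7351]
step 1: K = P̄·Hᵀ·S⁻¹ = [447996/1107125 20343/1107125; -142551/1107125 709059/2214250]
step 1: x' = x̄ + K·y = [565986/1107125, 579009/1107125]
step 1: P' = (I − K·H)·P̄ = [447996/1107125 -142551/1107125; -142551/1107125 331387/2214250]
step 2: x̄ = F·x = [1158018/1107125, -1697958/1107125]
step 2: P̄ = F·P·Fᵀ + Q = [2877024/1107125 855306/1107125; 855306/1107125 5139089/1107125]
step 2: y = z − H·x̄ = [1005339/1107125, 6150106/1107125]
step 2: S = H·P̄·Hᵀ + R = [13722346/1107125 10885884/1107125; 10885884/1107125 55367786/1107125]
step 2: K = P̄·Hᵀ·S⁻¹ = [58561062/144806017 2721471/144806017; -18613197/144806017 92435973/289612034]
step 2: x' = x̄ + K·y = [219757506/144806017, 17756268/144806017]
step 2: P' = (I − K·H)·P̄ = [58561062/144806017 -18613197/144806017; -18613197/144806017 43220789/289612034]

step 0: x' = [-4668/7351, 3729/7351], P' = [3542/7351 -1176/7351; -1176/7351 1204/7351]
step 1: x' = [565986/1107125, 579009/1107125], P' = [447996/1107125 -142551/1107125; -142551/1107125 331387/2214250]
step 2: x' = [219757506/144806017, 17756268/144806017], P' = [58561062/144806017 -18613197/144806017; -18613197/144806017 43220789/289612034]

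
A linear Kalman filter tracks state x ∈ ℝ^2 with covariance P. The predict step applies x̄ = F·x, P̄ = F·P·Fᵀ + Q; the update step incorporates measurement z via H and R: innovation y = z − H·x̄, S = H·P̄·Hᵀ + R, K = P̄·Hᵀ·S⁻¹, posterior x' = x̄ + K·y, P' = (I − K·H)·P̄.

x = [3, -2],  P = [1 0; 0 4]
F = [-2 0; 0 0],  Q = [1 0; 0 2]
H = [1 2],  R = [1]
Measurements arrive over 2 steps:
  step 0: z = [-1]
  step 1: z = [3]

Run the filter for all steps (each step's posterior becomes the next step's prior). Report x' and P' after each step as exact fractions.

step 0: x̄ = F·x = [-6, 0]
step 0: P̄ = F·P·Fᵀ + Q = [5 0; 0 2]
step 0: y = z − H·x̄ = [5]
step 0: S = H·P̄·Hᵀ + R = [14]
step 0: K = P̄·Hᵀ·S⁻¹ = [5/14; 2/7]
step 0: x' = x̄ + K·y = [-59/14, 10/7]
step 0: P' = (I − K·H)·P̄ = [45/14 -10/7; -10/7 6/7]
step 1: x̄ = F·x = [59/7, 0]
step 1: P̄ = F·P·Fᵀ + Q = [97/7 0; 0 2]
step 1: y = z − H·x̄ = [-38/7]
step 1: S = H·P̄·Hᵀ + R = [160/7]
step 1: K = P̄·Hᵀ·S⁻¹ = [97/160; 7/40]
step 1: x' = x̄ + K·y = [411/80, -19/20]
step 1: P' = (I − K·H)·P̄ = [873/160 -97/40; -97/40 13/10]

step 0: x' = [-59/14, 10/7], P' = [45/14 -10/7; -10/7 6/7]
step 1: x' = [411/80, -19/20], P' = [873/160 -97/40; -97/40 13/10]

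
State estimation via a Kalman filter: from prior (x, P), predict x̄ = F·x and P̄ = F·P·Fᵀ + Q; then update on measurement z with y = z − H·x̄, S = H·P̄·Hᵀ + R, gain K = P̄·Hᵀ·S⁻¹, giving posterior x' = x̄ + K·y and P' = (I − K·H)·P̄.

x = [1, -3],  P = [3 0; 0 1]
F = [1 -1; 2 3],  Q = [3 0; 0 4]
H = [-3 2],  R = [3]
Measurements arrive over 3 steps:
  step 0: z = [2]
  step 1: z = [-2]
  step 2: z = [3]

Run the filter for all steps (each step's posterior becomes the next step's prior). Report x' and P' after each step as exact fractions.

step 0: x̄ = F·x = [4, -7]
step 0: P̄ = F·P·Fᵀ + Q = [7 3; 3 25]
step 0: y = z − H·x̄ = [28]
step 0: S = H·P̄·Hᵀ + R = [130]
step 0: K = P̄·Hᵀ·S⁻¹ = [-3/26; 41/130]
step 0: x' = x̄ + K·y = [10/13, 119/65]
step 0: P' = (I − K·H)·P̄ = [137/26 201/26; 201/26 1569/130]
step 1: x̄ = F·x = [-69/65, 457/65]
step 1: P̄ = F·P·Fᵀ + Q = [317/65 -1166/65; -1166/65 29441/130]
step 1: y = z − H·x̄ = [-1251/65]
step 1: S = H·P̄·Hᵀ + R = [75922/65]
step 1: K = P̄·Hᵀ·S⁻¹ = [-469/10846; 32939/75922]
step 1: x' = x̄ + K·y = [-2487/10846, -100159/75922]
step 1: P' = (I − K·H)·P̄ = [29207/10846 43107/10846; 43107/10846 251016/37961]
step 2: x̄ = F·x = [41375/37961, -335295/75922]
step 2: P̄ = F·P·Fᵀ + Q = [330749/75922 -795449/75922; -795449/75922 4630380/37961]
step 2: y = z − H·x̄ = [573303/37961]
step 2: S = H·P̄·Hᵀ + R = [49792935/75922]
step 2: K = P̄·Hᵀ·S⁻¹ = [-516629/9958587; 6969289/16597645]
step 2: x' = x̄ + K·y = [1017286/3319529, 63905619/33195290]
step 2: P' = (I − K·H)·P̄ = [25806289/9958587 12644830/3319529; 12644830/3319529 210580317/33195290]

step 0: x' = [10/13, 119/65], P' = [137/26 201/26; 201/26 1569/130]
step 1: x' = [-2487/10846, -100159/75922], P' = [29207/10846 43107/10846; 43107/10846 251016/37961]
step 2: x' = [1017286/3319529, 63905619/33195290], P' = [25806289/9958587 12644830/3319529; 12644830/3319529 210580317/33195290]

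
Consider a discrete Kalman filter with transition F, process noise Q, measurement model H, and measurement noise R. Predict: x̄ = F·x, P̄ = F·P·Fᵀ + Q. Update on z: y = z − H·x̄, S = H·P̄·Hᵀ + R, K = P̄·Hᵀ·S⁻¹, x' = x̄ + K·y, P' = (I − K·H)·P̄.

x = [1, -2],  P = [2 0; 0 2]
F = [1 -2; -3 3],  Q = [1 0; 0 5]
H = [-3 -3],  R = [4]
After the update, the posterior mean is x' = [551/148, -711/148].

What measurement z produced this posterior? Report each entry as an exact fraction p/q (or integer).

x̄ = F·x = [5, -9]
P̄ = F·P·Fᵀ + Q = [11 -18; -18 41]
S = H·P̄·Hᵀ + R = [148]
K = P̄·Hᵀ·S⁻¹ = [21/148; -69/148]
x' − x̄ = [-189/148, 621/148] = K·y
y = (KᵀK)⁻¹·Kᵀ·(x' − x̄) = [-9]
z = y + H·x̄ = [-9] + [12] = [3]

z = [3]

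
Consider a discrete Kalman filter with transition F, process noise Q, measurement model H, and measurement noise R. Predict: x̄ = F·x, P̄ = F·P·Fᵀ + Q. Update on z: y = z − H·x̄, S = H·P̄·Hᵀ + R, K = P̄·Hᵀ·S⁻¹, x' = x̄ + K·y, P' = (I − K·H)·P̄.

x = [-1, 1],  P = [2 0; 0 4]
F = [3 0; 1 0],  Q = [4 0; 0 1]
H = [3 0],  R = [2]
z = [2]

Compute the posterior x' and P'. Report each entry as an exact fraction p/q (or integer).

x̄ = F·x = [-3, -1]
P̄ = F·P·Fᵀ + Q = [22 6; 6 3]
y = z − H·x̄ = [11]
S = H·P̄·Hᵀ + R = [200]
K = P̄·Hᵀ·S⁻¹ = [33/100; 9/100]
x' = x̄ + K·y = [63/100, -1/100]
P' = (I − K·H)·P̄ = [11/50 3/50; 3/50 69/50]

x' = [63/100, -1/100]
P' = [11/50 3/50; 3/50 69/50]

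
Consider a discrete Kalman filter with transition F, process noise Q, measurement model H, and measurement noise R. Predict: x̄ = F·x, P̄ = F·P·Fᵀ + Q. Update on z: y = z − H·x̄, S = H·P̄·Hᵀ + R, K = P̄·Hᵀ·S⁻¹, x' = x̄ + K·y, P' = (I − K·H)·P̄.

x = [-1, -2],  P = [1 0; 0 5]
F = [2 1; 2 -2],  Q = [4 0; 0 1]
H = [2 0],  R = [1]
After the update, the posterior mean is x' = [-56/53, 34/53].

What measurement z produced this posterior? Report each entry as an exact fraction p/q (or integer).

z = [-2]

x̄ = F·x = [-4, 2]
P̄ = F·P·Fᵀ + Q = [13 -6; -6 25]
S = H·P̄·Hᵀ + R = [53]
K = P̄·Hᵀ·S⁻¹ = [26/53; -12/53]
x' − x̄ = [156/53, -72/53] = K·y
y = (KᵀK)⁻¹·Kᵀ·(x' − x̄) = [6]
z = y + H·x̄ = [6] + [-8] = [-2]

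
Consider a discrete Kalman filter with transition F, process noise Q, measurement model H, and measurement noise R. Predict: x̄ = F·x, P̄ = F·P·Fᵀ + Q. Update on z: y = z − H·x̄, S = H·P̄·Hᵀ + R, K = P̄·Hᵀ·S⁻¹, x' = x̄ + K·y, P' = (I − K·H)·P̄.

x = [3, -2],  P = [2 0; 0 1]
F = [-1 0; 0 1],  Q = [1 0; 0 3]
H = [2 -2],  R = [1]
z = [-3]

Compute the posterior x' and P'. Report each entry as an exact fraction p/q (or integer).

x̄ = F·x = [-3, -2]
P̄ = F·P·Fᵀ + Q = [3 0; 0 4]
y = z − H·x̄ = [-1]
S = H·P̄·Hᵀ + R = [29]
K = P̄·Hᵀ·S⁻¹ = [6/29; -8/29]
x' = x̄ + K·y = [-93/29, -50/29]
P' = (I − K·H)·P̄ = [51/29 48/29; 48/29 52/29]

x' = [-93/29, -50/29]
P' = [51/29 48/29; 48/29 52/29]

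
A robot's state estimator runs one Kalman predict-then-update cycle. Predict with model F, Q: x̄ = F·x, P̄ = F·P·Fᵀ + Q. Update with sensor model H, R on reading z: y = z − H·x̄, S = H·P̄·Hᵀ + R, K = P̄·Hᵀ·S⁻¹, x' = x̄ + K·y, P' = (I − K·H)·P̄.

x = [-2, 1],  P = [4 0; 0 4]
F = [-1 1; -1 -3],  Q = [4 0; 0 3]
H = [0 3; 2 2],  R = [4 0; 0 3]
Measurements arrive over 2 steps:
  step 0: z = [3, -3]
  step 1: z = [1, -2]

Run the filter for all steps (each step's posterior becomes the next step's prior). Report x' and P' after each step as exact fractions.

step 0: x̄ = F·x = [3, -1]
step 0: P̄ = F·P·Fᵀ + Q = [12 -8; -8 43]
step 0: y = z − H·x̄ = [6, -7]
step 0: S = H·P̄·Hᵀ + R = [391 210; 210 159]
step 0: K = P̄·Hᵀ·S⁻¹ = [-1832/6023 8168/18069; 1937/6023 280/18069]
step 0: x' = x̄ + K·y = [-35945/18069, 14837/18069]
step 0: P' = (I − K·H)·P̄ = [19580/18069 -7328/18069; -7328/18069 7748/18069]
step 1: x̄ = F·x = [50782/18069, -8566/18069]
step 1: P̄ = F·P·Fᵀ + Q = [114260/18069 -18320/18069; -18320/18069 99551/18069]
step 1: y = z − H·x̄ = [14589/6023, -40190/6023]
step 1: S = H·P̄·Hᵀ + R = [322745/6023 162462/6023; 162462/6023 254297/6023]
step 1: K = P̄·Hᵀ·S⁻¹ = [-2498720/9244427 3921480/9244427; 2742413/9244427 216616/9244427]
step 1: x' = x̄ + K·y = [-18715562/27733281, 2444303/27733281]
step 1: P' = (I − K·H)·P̄ = [27641540/27733281 -9994880/27733281; -9994880/27733281 10969652/27733281]

step 0: x' = [-35945/18069, 14837/18069], P' = [19580/18069 -7328/18069; -7328/18069 7748/18069]
step 1: x' = [-18715562/27733281, 2444303/27733281], P' = [27641540/27733281 -9994880/27733281; -9994880/27733281 10969652/27733281]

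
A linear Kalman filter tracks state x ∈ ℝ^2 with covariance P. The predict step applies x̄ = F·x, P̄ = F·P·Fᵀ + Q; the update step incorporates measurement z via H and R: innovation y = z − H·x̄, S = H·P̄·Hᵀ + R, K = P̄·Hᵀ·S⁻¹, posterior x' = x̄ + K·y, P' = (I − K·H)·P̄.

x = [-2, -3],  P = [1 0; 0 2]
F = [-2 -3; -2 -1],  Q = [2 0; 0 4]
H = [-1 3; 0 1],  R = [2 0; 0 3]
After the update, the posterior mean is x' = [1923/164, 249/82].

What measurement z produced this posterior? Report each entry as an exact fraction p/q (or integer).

x̄ = F·x = [13, 7]
P̄ = F·P·Fᵀ + Q = [24 10; 10 10]
S = H·P̄·Hᵀ + R = [56 20; 20 13]
K = P̄·Hᵀ·S⁻¹ = [-61/164 55/41; 15/82 20/41]
x' − x̄ = [-209/164, -325/82] = K·y
y = (KᵀK)⁻¹·Kᵀ·(x' − x̄) = [-11, -4]
z = y + H·x̄ = [-11, -4] + [8, 7] = [-3, 3]

z = [-3, 3]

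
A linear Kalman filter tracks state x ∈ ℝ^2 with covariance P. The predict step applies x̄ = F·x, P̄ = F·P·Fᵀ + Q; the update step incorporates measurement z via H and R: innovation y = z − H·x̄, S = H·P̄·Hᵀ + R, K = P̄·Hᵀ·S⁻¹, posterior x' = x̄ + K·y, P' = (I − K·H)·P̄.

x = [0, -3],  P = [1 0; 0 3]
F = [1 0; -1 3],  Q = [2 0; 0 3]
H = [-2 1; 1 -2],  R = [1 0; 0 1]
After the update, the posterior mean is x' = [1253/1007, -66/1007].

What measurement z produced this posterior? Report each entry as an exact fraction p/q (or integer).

z = [-3, 1]

x̄ = F·x = [0, -9]
P̄ = F·P·Fᵀ + Q = [3 -1; -1 31]
S = H·P̄·Hᵀ + R = [48 -73; -73 132]
K = P̄·Hᵀ·S⁻¹ = [-559/1007 -271/1007; -243/1007 -615/1007]
x' − x̄ = [1253/1007, 8997/1007] = K·y
y = (KᵀK)⁻¹·Kᵀ·(x' − x̄) = [6, -17]
z = y + H·x̄ = [6, -17] + [-9, 18] = [-3, 1]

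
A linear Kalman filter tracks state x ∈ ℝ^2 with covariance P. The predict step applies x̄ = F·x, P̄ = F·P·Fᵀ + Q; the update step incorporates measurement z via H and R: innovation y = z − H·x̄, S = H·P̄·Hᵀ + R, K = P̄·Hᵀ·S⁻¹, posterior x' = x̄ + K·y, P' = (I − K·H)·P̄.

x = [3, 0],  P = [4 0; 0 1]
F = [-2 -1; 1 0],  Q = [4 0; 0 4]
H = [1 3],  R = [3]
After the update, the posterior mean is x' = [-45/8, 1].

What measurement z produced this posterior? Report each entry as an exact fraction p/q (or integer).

z = [-3]

x̄ = F·x = [-6, 3]
P̄ = F·P·Fᵀ + Q = [21 -8; -8 8]
S = H·P̄·Hᵀ + R = [48]
K = P̄·Hᵀ·S⁻¹ = [-1/16; 1/3]
x' − x̄ = [3/8, -2] = K·y
y = (KᵀK)⁻¹·Kᵀ·(x' − x̄) = [-6]
z = y + H·x̄ = [-6] + [3] = [-3]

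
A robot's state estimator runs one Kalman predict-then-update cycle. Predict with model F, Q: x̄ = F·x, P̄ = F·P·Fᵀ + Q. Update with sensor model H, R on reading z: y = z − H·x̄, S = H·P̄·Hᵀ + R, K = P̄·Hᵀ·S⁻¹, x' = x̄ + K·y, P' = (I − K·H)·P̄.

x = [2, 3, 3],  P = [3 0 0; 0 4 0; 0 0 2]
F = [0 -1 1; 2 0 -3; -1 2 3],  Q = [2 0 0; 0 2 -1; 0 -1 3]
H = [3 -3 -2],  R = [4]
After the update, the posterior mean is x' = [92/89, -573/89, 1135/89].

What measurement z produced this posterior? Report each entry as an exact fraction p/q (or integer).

z = [-3]

x̄ = F·x = [0, -5, 13]
P̄ = F·P·Fᵀ + Q = [8 -6 -2; -6 32 -25; -2 -25 40]
S = H·P̄·Hᵀ + R = [356]
K = P̄·Hᵀ·S⁻¹ = [23/178; -16/89; -11/356]
x' − x̄ = [92/89, -128/89, -22/89] = K·y
y = (KᵀK)⁻¹·Kᵀ·(x' − x̄) = [8]
z = y + H·x̄ = [8] + [-11] = [-3]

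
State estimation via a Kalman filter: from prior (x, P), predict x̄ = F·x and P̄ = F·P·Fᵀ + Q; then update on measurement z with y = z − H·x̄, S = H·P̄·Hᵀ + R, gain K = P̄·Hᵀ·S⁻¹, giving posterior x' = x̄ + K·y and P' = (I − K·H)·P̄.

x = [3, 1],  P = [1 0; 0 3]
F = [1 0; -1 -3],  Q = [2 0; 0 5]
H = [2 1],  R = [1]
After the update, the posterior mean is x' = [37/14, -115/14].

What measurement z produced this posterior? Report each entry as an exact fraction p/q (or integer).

x̄ = F·x = [3, -6]
P̄ = F·P·Fᵀ + Q = [3 -1; -1 33]
S = H·P̄·Hᵀ + R = [42]
K = P̄·Hᵀ·S⁻¹ = [5/42; 31/42]
x' − x̄ = [-5/14, -31/14] = K·y
y = (KᵀK)⁻¹·Kᵀ·(x' − x̄) = [-3]
z = y + H·x̄ = [-3] + [0] = [-3]

z = [-3]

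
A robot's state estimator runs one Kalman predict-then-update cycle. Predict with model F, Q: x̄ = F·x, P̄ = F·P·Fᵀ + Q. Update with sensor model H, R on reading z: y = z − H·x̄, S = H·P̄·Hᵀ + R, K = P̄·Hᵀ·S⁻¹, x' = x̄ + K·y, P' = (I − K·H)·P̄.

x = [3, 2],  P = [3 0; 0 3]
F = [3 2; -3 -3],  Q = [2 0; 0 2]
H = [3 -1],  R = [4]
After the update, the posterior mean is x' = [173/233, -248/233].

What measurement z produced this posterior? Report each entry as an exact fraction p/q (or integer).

z = [3]

x̄ = F·x = [13, -15]
P̄ = F·P·Fᵀ + Q = [41 -45; -45 56]
S = H·P̄·Hᵀ + R = [699]
K = P̄·Hᵀ·S⁻¹ = [56/233; -191/699]
x' − x̄ = [-2856/233, 3247/233] = K·y
y = (KᵀK)⁻¹·Kᵀ·(x' − x̄) = [-51]
z = y + H·x̄ = [-51] + [54] = [3]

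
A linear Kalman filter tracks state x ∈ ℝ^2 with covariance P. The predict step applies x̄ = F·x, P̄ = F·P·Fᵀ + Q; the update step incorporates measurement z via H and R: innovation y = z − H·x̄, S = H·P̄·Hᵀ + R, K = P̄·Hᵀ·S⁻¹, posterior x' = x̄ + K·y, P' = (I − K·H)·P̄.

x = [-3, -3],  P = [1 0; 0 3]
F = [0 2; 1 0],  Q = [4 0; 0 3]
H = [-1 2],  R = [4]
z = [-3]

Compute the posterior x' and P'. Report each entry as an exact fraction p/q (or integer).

x̄ = F·x = [-6, -3]
P̄ = F·P·Fᵀ + Q = [16 0; 0 4]
y = z − H·x̄ = [-3]
S = H·P̄·Hᵀ + R = [36]
K = P̄·Hᵀ·S⁻¹ = [-4/9; 2/9]
x' = x̄ + K·y = [-14/3, -11/3]
P' = (I − K·H)·P̄ = [80/9 32/9; 32/9 20/9]

x' = [-14/3, -11/3]
P' = [80/9 32/9; 32/9 20/9]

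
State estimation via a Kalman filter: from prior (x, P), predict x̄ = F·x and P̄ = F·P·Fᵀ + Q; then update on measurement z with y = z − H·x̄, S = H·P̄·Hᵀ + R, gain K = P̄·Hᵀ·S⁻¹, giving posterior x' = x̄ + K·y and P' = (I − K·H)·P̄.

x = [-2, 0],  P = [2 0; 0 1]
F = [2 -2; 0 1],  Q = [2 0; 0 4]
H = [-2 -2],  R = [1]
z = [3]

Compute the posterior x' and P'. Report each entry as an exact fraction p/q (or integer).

x̄ = F·x = [-4, 0]
P̄ = F·P·Fᵀ + Q = [14 -2; -2 5]
y = z − H·x̄ = [-5]
S = H·P̄·Hᵀ + R = [61]
K = P̄·Hᵀ·S⁻¹ = [-24/61; -6/61]
x' = x̄ + K·y = [-124/61, 30/61]
P' = (I − K·H)·P̄ = [278/61 -266/61; -266/61 269/61]

x' = [-124/61, 30/61]
P' = [278/61 -266/61; -266/61 269/61]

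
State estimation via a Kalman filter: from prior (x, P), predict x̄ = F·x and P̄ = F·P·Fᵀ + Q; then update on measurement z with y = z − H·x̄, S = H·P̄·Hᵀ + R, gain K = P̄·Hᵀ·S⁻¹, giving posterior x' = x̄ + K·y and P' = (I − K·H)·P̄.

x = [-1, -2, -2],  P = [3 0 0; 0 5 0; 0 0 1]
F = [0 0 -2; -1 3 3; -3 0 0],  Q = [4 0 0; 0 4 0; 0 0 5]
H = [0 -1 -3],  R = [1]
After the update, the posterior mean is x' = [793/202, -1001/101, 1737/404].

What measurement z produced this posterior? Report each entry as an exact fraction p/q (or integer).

z = [-3]

x̄ = F·x = [4, -11, 3]
P̄ = F·P·Fᵀ + Q = [8 -6 0; -6 61 9; 0 9 32]
S = H·P̄·Hᵀ + R = [404]
K = P̄·Hᵀ·S⁻¹ = [3/202; -22/101; -105/404]
x' − x̄ = [-15/202, 110/101, 525/404] = K·y
y = (KᵀK)⁻¹·Kᵀ·(x' − x̄) = [-5]
z = y + H·x̄ = [-5] + [2] = [-3]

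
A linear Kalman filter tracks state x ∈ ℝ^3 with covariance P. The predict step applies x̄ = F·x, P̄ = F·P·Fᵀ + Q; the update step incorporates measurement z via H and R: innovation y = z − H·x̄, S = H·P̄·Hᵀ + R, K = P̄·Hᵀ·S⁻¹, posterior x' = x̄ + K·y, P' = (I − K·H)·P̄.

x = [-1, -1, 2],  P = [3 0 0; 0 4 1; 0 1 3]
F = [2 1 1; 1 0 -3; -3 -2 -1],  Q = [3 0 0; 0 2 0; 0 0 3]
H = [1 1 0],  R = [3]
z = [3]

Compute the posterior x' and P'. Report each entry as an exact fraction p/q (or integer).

x' = [151/47, -43/47, -145/47]
P' = [804/47 -750/47 -1036/47; -750/47 828/47 958/47; -1036/47 958/47 1815/47]

x̄ = F·x = [-1, -7, 3]
P̄ = F·P·Fᵀ + Q = [24 -6 -32; -6 32 6; -32 6 53]
y = z − H·x̄ = [11]
S = H·P̄·Hᵀ + R = [47]
K = P̄·Hᵀ·S⁻¹ = [18/47; 26/47; -26/47]
x' = x̄ + K·y = [151/47, -43/47, -145/47]
P' = (I − K·H)·P̄ = [804/47 -750/47 -1036/47; -750/47 828/47 958/47; -1036/47 958/47 1815/47]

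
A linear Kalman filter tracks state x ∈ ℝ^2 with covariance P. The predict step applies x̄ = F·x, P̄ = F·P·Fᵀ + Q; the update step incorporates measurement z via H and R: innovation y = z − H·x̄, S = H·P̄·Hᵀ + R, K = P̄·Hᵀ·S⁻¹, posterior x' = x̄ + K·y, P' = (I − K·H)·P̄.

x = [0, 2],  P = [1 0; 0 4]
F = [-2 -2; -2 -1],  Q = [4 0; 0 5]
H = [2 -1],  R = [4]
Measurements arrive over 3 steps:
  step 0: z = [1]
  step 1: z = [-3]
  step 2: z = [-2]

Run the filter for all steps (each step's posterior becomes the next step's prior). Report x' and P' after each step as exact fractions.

step 0: x' = [-8/65, -53/65], P' = [264/65 384/65; 384/65 724/65]
step 1: x' = [-29646/13805, -19357/13805], P' = [81508/13805 123976/13805; 123976/13805 224052/13805]
step 2: x' = [-692726/1391779, 3614426/4175337], P' = [8481772/1391779 12936152/1391779; 12936152/1391779 69933028/4175337]

step 0: x̄ = F·x = [-4, -2]
step 0: P̄ = F·P·Fᵀ + Q = [24 12; 12 13]
step 0: y = z − H·x̄ = [7]
step 0: S = H·P̄·Hᵀ + R = [65]
step 0: K = P̄·Hᵀ·S⁻¹ = [36/65; 11/65]
step 0: x' = x̄ + K·y = [-8/65, -53/65]
step 0: P' = (I − K·H)·P̄ = [264/65 384/65; 384/65 724/65]
step 1: x̄ = F·x = [122/65, 69/65]
step 1: P̄ = F·P·Fᵀ + Q = [7284/65 4808/65; 4808/65 3641/65]
step 1: y = z − H·x̄ = [-74/13]
step 1: S = H·P̄·Hᵀ + R = [2761/13]
step 1: K = P̄·Hᵀ·S⁻¹ = [1952/2761; 1195/2761]
step 1: x' = x̄ + K·y = [-29646/13805, -19357/13805]
step 1: P' = (I − K·H)·P̄ = [81508/13805 123976/13805; 123976/13805 224052/13805]
step 2: x̄ = F·x = [98006/13805, 78649/13805]
step 2: P̄ = F·P·Fᵀ + Q = [2269268/13805 1517992/13805; 1517992/13805 1115013/13805]
step 2: y = z − H·x̄ = [-144973/13805]
step 2: S = H·P̄·Hᵀ + R = [4175337/13805]
step 2: K = P̄·Hᵀ·S⁻¹ = [1006848/1391779; 1920971/4175337]
step 2: x' = x̄ + K·y = [-692726/1391779, 3614426/4175337]
step 2: P' = (I − K·H)·P̄ = [8481772/1391779 12936152/1391779; 12936152/1391779 69933028/4175337]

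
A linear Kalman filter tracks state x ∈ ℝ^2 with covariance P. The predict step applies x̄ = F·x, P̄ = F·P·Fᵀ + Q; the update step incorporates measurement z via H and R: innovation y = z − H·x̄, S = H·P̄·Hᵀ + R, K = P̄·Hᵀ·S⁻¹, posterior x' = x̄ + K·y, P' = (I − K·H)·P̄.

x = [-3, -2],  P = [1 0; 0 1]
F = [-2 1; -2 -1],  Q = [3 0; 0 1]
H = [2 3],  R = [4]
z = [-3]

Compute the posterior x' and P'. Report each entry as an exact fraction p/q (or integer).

x' = [-53/18, 4/3]
P' = [383/126 -37/21; -37/21 10/7]

x̄ = F·x = [4, 8]
P̄ = F·P·Fᵀ + Q = [8 3; 3 6]
y = z − H·x̄ = [-35]
S = H·P̄·Hᵀ + R = [126]
K = P̄·Hᵀ·S⁻¹ = [25/126; 4/21]
x' = x̄ + K·y = [-53/18, 4/3]
P' = (I − K·H)·P̄ = [383/126 -37/21; -37/21 10/7]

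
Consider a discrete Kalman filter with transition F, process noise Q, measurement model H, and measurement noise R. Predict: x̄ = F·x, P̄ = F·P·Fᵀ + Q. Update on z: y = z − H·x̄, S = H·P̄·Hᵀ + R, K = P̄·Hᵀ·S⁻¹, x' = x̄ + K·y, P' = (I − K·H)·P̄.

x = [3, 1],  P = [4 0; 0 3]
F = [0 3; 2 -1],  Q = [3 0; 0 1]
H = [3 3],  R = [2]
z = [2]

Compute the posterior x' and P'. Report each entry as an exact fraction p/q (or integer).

x' = [-258/145, 362/145]
P' = [4731/290 -4689/290; -4689/290 4711/290]

x̄ = F·x = [3, 5]
P̄ = F·P·Fᵀ + Q = [30 -9; -9 20]
y = z − H·x̄ = [-22]
S = H·P̄·Hᵀ + R = [290]
K = P̄·Hᵀ·S⁻¹ = [63/290; 33/290]
x' = x̄ + K·y = [-258/145, 362/145]
P' = (I − K·H)·P̄ = [4731/290 -4689/290; -4689/290 4711/290]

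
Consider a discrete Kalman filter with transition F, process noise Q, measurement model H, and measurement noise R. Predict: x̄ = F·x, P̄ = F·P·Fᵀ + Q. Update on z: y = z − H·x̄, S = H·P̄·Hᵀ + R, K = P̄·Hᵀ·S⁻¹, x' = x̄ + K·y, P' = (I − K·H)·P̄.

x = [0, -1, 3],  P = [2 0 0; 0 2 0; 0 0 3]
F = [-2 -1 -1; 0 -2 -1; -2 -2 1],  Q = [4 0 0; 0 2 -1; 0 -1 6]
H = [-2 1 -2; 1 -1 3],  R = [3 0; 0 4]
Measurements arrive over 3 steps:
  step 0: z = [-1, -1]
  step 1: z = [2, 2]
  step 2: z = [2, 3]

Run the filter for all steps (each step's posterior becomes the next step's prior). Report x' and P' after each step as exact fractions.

step 0: x̄ = F·x = [-2, -1, 5]
step 0: P̄ = F·P·Fᵀ + Q = [17 7 9; 7 13 4; 9 4 25]
step 0: y = z − H·x̄ = [6, -15]
step 0: S = H·P̄·Hᵀ + R = [212 -228; -228 275]
step 0: K = P̄·Hᵀ·S⁻¹ = [-3939/6316 -604/1579; -1107/6316 -195/1579; 160/1579 592/1579]
step 0: x' = x̄ + K·y = [-13/3158, -629/3158, -25/1579]
step 0: P' = (I − K·H)·P̄ = [19509/6316 23257/6316 -493/1579; 23257/6316 76825/6316 4204/1579; -493/1579 4204/1579 2355/1579]
step 1: x̄ = F·x = [705/3158, 654/1579, 617/1579]
step 1: P̄ = F·P·Fᵀ + Q = [308317/6316 151301/3158 94656/1579; 151301/3158 99154/1579 95162/1579; 94656/1579 95162/1579 139833/1579]
step 1: y = z − H·x̄ = [4443/1579, 3217/3158]
step 1: S = H·P̄·Hᵀ + R = [1045538/1579 -1146797/1579; -1146797/1579 5146837/6316]
step 1: K = P̄·Hᵀ·S⁻¹ = [-43861519/76402930 -11072863/38201465; -29256323/76402930 -5259476/38201465; -623926/38201465 11883516/38201465]
step 1: x' = x̄ + K·y = [-128920897/76402930, -61392059/76402930, 25277287/38201465]
step 1: P' = (I − K·H)·P̄ = [292847847/76402930 599471909/76402930 36340193/38201465; 599471909/76402930 2050429113/76402930 234813566/38201465; 36340193/38201465 234813566/38201465 82002479/38201465]
step 2: x̄ = F·x = [268679279/76402930, 36114772/38201465, 745987/132185]
step 2: P̄ = F·P·Fᵀ + Q = [7319300623/76402930 4108496494/38201465 15873189/132185; 4108496494/38201465 5198517899/38201465 18173974/132185; 15873189/132185 18173974/132185 21837501/132185]
step 2: y = z − H·x̄ = [740147923/38201465, -1260782403/76402930]
step 2: S = H·P̄·Hᵀ + R = [44451587744/38201465 -48495976312/38201465; -48495976312/38201465 107207519987/76402930]
step 2: K = P̄·Hᵀ·S⁻¹ = [-956649788513/1618394598496 -28971429043/101149662406; -712218659439/1618394598496 -12595952455/101149662406; -23922780237/809197299248 15883224187/50574831203]
step 2: x' = x̄ + K·y = [-5194420257395/1618394598496, -8943457219261/1618394598496, -90406747175/809197299248]
step 2: P' = (I − K·H)·P̄ = [6424051521861/1618394598496 13378015073323/1618394598496 849965348785/809197299248; 13378015073323/1618394598496 45489810444101/1618394598496 5217609068943/809197299248; 849965348785/809197299248 5217609068943/809197299248 897361678021/404598649624]

step 0: x' = [-13/3158, -629/3158, -25/1579], P' = [19509/6316 23257/6316 -493/1579; 23257/6316 76825/6316 4204/1579; -493/1579 4204/1579 2355/1579]
step 1: x' = [-128920897/76402930, -61392059/76402930, 25277287/38201465], P' = [292847847/76402930 599471909/76402930 36340193/38201465; 599471909/76402930 2050429113/76402930 234813566/38201465; 36340193/38201465 234813566/38201465 82002479/38201465]
step 2: x' = [-5194420257395/1618394598496, -8943457219261/1618394598496, -90406747175/809197299248], P' = [6424051521861/1618394598496 13378015073323/1618394598496 849965348785/809197299248; 13378015073323/1618394598496 45489810444101/1618394598496 5217609068943/809197299248; 849965348785/809197299248 5217609068943/809197299248 897361678021/404598649624]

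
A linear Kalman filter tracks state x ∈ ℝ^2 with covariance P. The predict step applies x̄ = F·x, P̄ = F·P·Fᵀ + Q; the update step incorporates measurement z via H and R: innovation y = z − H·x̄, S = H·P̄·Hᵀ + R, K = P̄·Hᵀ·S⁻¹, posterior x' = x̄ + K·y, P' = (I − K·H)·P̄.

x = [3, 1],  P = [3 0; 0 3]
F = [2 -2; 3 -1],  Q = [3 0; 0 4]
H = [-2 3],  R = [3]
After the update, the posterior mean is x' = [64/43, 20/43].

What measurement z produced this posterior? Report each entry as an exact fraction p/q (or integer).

x̄ = F·x = [4, 8]
P̄ = F·P·Fᵀ + Q = [27 24; 24 34]
S = H·P̄·Hᵀ + R = [129]
K = P̄·Hᵀ·S⁻¹ = [6/43; 18/43]
x' − x̄ = [-108/43, -324/43] = K·y
y = (KᵀK)⁻¹·Kᵀ·(x' − x̄) = [-18]
z = y + H·x̄ = [-18] + [16] = [-2]

z = [-2]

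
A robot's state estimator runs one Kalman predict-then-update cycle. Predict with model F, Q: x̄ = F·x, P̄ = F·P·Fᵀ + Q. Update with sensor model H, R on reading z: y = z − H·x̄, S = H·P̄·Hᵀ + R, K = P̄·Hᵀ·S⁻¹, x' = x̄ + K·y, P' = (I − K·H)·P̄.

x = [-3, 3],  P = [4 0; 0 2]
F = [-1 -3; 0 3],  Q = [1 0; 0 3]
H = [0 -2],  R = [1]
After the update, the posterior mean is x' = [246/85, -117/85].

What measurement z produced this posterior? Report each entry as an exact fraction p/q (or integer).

z = [3]

x̄ = F·x = [-6, 9]
P̄ = F·P·Fᵀ + Q = [23 -18; -18 21]
S = H·P̄·Hᵀ + R = [85]
K = P̄·Hᵀ·S⁻¹ = [36/85; -42/85]
x' − x̄ = [756/85, -882/85] = K·y
y = (KᵀK)⁻¹·Kᵀ·(x' − x̄) = [21]
z = y + H·x̄ = [21] + [-18] = [3]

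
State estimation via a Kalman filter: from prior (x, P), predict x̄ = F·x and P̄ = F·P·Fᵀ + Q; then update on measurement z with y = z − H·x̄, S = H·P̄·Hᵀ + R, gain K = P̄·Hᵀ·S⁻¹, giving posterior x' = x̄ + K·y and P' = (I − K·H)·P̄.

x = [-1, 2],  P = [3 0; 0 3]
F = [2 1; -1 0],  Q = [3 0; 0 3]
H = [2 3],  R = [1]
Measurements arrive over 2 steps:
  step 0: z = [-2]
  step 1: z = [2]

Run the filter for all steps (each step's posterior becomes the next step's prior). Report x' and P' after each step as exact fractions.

step 0: x' = [-18/11, 5/11], P' = [666/55 -438/55; -438/55 294/55]
step 1: x' = [-629/229, 567/229], P' = [28509/1145 -18996/1145; -18996/1145 25563/2290]

step 0: x̄ = F·x = [0, 1]
step 0: P̄ = F·P·Fᵀ + Q = [18 -6; -6 6]
step 0: y = z − H·x̄ = [-5]
step 0: S = H·P̄·Hᵀ + R = [55]
step 0: K = P̄·Hᵀ·S⁻¹ = [18/55; 6/55]
step 0: x' = x̄ + K·y = [-18/11, 5/11]
step 0: P' = (I − K·H)·P̄ = [666/55 -438/55; -438/55 294/55]
step 1: x̄ = F·x = [-31/11, 18/11]
step 1: P̄ = F·P·Fᵀ + Q = [1371/55 -894/55; -894/55 831/55]
step 1: y = z − H·x̄ = [30/11]
step 1: S = H·P̄·Hᵀ + R = [458/11]
step 1: K = P̄·Hᵀ·S⁻¹ = [6/229; 141/458]
step 1: x' = x̄ + K·y = [-629/229, 567/229]
step 1: P' = (I − K·H)·P̄ = [28509/1145 -18996/1145; -18996/1145 25563/2290]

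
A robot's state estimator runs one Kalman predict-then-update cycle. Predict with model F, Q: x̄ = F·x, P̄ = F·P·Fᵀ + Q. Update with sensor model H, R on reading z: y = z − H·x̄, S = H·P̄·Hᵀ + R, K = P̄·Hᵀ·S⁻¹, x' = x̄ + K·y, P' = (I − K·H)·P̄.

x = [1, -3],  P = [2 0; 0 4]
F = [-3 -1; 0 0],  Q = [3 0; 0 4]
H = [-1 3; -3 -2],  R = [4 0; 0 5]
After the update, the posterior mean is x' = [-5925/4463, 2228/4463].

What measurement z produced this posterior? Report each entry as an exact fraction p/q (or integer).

x̄ = F·x = [0, 0]
P̄ = F·P·Fᵀ + Q = [25 0; 0 4]
S = H·P̄·Hᵀ + R = [65 51; 51 246]
K = P̄·Hᵀ·S⁻¹ = [-775/4463 -1200/4463; 1120/4463 -1132/13389]
x' − x̄ = [-5925/4463, 2228/4463] = K·y
y = (KᵀK)⁻¹·Kᵀ·(x' − x̄) = [3, 3]
z = y + H·x̄ = [3, 3] + [0, 0] = [3, 3]

z = [3, 3]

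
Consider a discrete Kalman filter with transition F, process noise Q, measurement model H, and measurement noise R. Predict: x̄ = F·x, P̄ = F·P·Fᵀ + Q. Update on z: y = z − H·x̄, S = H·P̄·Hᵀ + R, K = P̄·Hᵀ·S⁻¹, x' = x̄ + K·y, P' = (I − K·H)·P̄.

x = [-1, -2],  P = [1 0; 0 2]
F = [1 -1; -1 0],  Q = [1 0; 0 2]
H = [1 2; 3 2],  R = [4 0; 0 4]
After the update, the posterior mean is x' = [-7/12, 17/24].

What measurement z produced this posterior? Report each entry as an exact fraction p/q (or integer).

x̄ = F·x = [1, 1]
P̄ = F·P·Fᵀ + Q = [4 -1; -1 3]
S = H·P̄·Hᵀ + R = [16 16; 16 40]
K = P̄·Hᵀ·S⁻¹ = [-5/24 1/3; 19/48 -1/12]
x' − x̄ = [-19/12, -7/24] = K·y
y = (KᵀK)⁻¹·Kᵀ·(x' − x̄) = [-2, -6]
z = y + H·x̄ = [-2, -6] + [3, 5] = [1, -1]

z = [1, -1]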